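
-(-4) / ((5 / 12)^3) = 6912 / 125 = 55.30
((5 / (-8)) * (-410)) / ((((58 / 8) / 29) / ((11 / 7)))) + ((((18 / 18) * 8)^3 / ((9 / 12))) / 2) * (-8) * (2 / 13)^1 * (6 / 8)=117903 / 91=1295.64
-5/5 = -1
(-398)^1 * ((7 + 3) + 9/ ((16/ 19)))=-65869/ 8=-8233.62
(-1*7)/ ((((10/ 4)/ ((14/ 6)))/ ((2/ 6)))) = -98/ 45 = -2.18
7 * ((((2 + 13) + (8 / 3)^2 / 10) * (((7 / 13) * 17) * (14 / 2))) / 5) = 4122517 / 2925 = 1409.41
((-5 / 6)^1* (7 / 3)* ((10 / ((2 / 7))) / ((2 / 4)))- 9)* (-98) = 127988 / 9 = 14220.89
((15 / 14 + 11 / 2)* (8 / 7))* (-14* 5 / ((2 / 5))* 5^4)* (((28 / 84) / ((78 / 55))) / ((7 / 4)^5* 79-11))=-161920000000 / 1078204491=-150.18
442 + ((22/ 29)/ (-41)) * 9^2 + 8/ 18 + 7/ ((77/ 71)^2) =4050564061/ 9063747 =446.90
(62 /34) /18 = 31 /306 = 0.10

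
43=43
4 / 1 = 4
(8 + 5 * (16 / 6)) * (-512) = -32768 / 3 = -10922.67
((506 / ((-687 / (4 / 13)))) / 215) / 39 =-2024 / 74886435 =-0.00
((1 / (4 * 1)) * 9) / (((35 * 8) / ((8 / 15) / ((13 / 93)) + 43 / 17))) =63099 / 1237600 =0.05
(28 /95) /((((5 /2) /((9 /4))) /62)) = 7812 /475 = 16.45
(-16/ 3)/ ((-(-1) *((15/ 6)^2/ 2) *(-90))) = 64/ 3375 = 0.02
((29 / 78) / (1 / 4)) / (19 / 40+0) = 2320 / 741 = 3.13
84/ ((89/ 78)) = 6552/ 89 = 73.62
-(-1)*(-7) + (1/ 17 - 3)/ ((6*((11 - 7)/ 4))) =-7.49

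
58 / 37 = 1.57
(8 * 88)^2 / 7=495616 / 7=70802.29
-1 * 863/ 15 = -863/ 15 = -57.53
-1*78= -78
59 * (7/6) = 413/6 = 68.83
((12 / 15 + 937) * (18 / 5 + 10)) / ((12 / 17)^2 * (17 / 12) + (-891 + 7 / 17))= -1355121 / 94550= -14.33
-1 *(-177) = 177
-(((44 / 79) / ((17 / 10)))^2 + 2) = -3800898 / 1803649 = -2.11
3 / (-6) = -1 / 2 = -0.50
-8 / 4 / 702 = -0.00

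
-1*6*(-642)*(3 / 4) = 2889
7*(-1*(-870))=6090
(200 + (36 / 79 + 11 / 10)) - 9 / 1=152119 / 790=192.56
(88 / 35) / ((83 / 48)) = 4224 / 2905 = 1.45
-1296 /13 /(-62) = 648 /403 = 1.61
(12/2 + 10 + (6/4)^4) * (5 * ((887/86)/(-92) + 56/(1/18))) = 13436879165/126592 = 106143.19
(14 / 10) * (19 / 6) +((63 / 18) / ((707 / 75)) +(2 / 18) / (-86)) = 1877477 / 390870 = 4.80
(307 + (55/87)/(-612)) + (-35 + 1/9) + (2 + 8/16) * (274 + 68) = 60011849/53244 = 1127.11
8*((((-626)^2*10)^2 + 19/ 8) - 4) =122853439500787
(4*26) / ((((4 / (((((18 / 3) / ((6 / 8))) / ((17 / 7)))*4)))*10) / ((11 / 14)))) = 2288 / 85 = 26.92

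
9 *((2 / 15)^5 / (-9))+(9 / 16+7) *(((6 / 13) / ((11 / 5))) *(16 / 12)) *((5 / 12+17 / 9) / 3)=128387297 / 78975000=1.63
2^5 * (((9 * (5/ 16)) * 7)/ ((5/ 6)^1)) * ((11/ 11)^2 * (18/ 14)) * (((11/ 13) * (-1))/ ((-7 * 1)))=10692/ 91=117.49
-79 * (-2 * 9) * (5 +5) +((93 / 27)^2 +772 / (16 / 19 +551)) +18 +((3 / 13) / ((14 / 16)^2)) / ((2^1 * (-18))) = 856650121459 / 60110505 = 14251.25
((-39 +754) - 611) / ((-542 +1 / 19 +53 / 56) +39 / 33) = -0.19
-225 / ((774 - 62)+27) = -225 / 739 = -0.30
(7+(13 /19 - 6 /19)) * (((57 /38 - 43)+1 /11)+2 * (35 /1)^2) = 3709230 /209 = 17747.51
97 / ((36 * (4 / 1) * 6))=97 / 864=0.11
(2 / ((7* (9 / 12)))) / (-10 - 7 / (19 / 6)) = -0.03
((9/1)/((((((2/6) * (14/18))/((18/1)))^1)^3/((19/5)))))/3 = 6543101592/1715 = 3815219.59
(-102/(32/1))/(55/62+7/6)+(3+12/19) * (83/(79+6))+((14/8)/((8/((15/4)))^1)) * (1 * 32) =28.24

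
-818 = -818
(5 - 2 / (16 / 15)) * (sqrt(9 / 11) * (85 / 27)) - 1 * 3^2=-9 + 2125 * sqrt(11) / 792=-0.10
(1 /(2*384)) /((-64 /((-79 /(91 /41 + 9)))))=3239 /22609920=0.00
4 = 4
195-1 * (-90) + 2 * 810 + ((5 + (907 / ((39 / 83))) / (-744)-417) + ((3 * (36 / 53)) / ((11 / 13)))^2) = 14755902921079 / 9862219224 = 1496.21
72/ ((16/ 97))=873/ 2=436.50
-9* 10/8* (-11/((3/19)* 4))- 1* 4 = 3071/16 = 191.94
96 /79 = 1.22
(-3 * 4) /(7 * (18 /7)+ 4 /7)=-42 /65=-0.65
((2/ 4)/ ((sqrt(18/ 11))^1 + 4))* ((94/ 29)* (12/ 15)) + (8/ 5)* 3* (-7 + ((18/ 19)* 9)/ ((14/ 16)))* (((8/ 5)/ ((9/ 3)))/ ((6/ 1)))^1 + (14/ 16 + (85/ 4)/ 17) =26743117/ 7312872 -282* sqrt(22)/ 11455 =3.54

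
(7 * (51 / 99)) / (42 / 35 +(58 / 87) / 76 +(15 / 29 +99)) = 655690 / 18315011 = 0.04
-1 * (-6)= 6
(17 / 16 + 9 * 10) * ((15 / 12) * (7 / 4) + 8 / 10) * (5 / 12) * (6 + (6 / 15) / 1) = 348223 / 480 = 725.46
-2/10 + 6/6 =0.80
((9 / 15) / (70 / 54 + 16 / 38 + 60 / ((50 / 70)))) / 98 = 1539 / 21546770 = 0.00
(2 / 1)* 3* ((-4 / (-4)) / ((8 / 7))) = 5.25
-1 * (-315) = 315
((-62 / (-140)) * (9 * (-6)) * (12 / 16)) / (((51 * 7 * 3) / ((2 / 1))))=-279 / 8330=-0.03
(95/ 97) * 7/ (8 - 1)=95/ 97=0.98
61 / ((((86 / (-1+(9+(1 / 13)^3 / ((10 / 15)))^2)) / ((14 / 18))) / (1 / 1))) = 659636502455 / 14943800664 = 44.14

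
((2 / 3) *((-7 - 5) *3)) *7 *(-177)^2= -5263272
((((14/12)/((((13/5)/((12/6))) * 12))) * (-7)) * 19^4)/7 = -9746.23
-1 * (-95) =95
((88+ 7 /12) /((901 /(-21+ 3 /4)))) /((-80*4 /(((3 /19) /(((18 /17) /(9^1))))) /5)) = 86103 /2062336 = 0.04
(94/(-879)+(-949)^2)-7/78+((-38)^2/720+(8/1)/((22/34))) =6792277520329/7541820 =900615.17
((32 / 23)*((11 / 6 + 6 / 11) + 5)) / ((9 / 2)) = 15584 / 6831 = 2.28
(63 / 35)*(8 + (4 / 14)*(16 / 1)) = 792 / 35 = 22.63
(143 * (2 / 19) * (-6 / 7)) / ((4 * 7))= -429 / 931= -0.46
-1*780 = -780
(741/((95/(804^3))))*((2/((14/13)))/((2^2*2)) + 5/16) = 77275639116/35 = 2207875403.31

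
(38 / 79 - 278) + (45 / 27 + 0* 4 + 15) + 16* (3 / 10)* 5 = -56134 / 237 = -236.85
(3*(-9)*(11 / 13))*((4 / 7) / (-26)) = 594 / 1183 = 0.50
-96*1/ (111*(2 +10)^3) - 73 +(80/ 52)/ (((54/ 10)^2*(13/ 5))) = -665351365/ 9116874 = -72.98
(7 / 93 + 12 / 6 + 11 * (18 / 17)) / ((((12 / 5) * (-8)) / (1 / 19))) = -108475 / 2883744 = -0.04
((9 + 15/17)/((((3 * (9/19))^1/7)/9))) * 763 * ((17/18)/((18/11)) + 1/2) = 495826394/1377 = 360077.27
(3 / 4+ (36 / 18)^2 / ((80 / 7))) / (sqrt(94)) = 11 * sqrt(94) / 940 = 0.11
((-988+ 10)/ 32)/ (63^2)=-163/ 21168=-0.01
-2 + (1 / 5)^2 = -49 / 25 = -1.96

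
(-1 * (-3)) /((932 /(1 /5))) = 3 /4660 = 0.00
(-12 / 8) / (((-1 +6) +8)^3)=-3 / 4394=-0.00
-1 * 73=-73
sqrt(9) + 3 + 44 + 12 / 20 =253 / 5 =50.60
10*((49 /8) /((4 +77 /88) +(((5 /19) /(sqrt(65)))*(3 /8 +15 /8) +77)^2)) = 2049207586238540 /198525853777892281 - 484455011040*sqrt(65) /198525853777892281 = 0.01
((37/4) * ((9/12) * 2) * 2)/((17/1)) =111/68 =1.63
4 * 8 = 32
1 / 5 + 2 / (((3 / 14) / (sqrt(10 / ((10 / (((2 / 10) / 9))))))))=1 / 5 + 28 *sqrt(5) / 45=1.59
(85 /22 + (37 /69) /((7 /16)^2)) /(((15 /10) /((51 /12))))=8428073 /446292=18.88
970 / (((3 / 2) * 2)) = 970 / 3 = 323.33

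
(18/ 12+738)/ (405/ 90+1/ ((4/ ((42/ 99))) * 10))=488070/ 2977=163.95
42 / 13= 3.23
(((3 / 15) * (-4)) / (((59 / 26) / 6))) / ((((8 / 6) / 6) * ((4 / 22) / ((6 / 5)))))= -92664 / 1475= -62.82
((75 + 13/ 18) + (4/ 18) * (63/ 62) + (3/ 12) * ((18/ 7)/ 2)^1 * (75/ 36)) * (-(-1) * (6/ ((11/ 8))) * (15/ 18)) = 11970745/ 42966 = 278.61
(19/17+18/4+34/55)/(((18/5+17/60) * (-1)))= -69966/43571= -1.61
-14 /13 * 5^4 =-8750 /13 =-673.08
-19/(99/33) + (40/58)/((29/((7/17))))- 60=-2844683/42891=-66.32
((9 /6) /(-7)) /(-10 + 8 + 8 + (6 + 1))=-3 /182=-0.02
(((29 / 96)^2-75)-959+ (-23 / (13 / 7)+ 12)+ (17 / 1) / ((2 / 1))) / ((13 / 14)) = -860287757 / 778752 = -1104.70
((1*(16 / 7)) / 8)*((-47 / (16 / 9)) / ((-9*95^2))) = 47 / 505400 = 0.00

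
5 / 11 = 0.45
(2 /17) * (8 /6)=8 /51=0.16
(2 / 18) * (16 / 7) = 16 / 63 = 0.25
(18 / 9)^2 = 4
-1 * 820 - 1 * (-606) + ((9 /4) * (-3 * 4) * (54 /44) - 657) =-19891 /22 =-904.14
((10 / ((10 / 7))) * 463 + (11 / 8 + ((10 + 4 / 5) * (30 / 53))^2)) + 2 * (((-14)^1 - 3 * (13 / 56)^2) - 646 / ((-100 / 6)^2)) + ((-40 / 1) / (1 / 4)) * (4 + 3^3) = -4716208950759 / 2752820000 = -1713.23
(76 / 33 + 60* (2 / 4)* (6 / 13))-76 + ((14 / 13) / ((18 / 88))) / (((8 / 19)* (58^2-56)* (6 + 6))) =-3057687395 / 51088752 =-59.85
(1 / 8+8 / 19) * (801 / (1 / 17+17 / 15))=16953165 / 46208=366.89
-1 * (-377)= 377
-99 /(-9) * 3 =33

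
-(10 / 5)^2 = -4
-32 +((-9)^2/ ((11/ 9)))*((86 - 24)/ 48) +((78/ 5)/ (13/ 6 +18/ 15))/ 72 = 476989/ 8888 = 53.67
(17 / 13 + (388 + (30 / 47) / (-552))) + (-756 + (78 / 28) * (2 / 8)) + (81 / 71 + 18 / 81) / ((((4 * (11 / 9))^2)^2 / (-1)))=-366.00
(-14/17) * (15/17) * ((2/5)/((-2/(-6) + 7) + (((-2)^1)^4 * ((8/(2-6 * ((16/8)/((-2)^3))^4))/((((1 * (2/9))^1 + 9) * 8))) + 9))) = -0.02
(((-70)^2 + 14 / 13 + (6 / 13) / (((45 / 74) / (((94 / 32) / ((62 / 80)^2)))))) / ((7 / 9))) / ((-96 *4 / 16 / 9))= -827219619 / 349804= -2364.81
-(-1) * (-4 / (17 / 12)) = -48 / 17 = -2.82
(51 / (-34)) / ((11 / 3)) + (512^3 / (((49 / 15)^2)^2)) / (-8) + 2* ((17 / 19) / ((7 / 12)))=-355020455739003 / 2409686818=-147330.54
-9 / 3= -3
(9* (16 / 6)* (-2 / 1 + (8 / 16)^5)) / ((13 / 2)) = -189 / 26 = -7.27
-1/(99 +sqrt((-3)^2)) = -1/102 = -0.01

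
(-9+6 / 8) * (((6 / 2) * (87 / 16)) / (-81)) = 1.66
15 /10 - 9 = -15 /2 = -7.50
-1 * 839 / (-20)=839 / 20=41.95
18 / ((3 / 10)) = 60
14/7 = 2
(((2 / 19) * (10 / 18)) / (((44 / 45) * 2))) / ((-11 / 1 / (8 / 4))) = -25 / 4598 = -0.01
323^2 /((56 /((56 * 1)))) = 104329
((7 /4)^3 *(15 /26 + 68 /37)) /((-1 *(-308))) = 0.04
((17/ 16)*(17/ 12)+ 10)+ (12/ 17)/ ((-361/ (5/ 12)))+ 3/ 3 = 12.50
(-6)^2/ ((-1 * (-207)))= 4/ 23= 0.17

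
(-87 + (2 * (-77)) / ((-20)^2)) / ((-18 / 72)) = 17477 / 50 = 349.54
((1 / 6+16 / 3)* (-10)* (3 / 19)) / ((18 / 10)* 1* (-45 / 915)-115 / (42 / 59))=2113650 / 39340621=0.05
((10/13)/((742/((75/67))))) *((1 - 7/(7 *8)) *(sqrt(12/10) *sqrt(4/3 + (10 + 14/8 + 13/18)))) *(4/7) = 25 *sqrt(14910)/1292564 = 0.00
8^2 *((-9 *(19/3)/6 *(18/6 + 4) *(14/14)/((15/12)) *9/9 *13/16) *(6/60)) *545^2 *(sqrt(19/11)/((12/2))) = -41084498 *sqrt(209)/33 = -17998536.29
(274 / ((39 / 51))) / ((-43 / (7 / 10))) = -16303 / 2795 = -5.83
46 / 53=0.87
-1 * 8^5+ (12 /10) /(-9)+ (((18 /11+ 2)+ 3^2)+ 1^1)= -5404492 /165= -32754.50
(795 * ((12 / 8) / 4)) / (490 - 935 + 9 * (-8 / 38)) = -45315 / 67928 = -0.67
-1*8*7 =-56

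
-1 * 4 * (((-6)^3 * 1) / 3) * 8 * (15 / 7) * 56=276480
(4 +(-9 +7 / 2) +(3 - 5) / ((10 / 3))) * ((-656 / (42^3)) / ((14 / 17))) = 697 / 30870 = 0.02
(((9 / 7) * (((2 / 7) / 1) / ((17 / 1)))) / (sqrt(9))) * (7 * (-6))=-36 / 119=-0.30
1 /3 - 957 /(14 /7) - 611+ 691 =-2389 /6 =-398.17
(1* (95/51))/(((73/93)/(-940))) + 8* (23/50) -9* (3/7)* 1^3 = -484490971/217175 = -2230.88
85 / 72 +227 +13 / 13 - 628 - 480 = -63275 / 72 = -878.82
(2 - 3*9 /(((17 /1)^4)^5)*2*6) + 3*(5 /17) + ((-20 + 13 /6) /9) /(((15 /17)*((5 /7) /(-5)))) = 61238643473187197010922825663 /3292027439384533743145296810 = 18.60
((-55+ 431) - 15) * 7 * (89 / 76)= 2959.25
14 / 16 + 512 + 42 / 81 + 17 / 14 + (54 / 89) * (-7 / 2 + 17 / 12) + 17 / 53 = 3663508735 / 7132104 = 513.66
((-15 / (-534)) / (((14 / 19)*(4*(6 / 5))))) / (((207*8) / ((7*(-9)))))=-475 / 1572096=-0.00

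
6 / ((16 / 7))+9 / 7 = 219 / 56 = 3.91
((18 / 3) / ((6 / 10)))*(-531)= -5310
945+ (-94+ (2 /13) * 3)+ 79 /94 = 1041513 /1222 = 852.30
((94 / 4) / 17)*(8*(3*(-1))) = -564 / 17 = -33.18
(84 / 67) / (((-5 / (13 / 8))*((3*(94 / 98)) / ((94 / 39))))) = -343 / 1005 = -0.34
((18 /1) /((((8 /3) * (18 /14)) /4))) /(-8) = -21 /8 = -2.62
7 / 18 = 0.39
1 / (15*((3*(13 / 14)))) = 14 / 585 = 0.02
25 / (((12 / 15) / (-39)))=-4875 / 4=-1218.75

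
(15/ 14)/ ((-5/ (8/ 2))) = -6/ 7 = -0.86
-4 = -4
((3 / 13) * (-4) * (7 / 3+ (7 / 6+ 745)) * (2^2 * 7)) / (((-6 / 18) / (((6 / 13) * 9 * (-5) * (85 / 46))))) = -8657749800 / 3887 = -2227360.38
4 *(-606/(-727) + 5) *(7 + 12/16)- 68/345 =45308059/250815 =180.64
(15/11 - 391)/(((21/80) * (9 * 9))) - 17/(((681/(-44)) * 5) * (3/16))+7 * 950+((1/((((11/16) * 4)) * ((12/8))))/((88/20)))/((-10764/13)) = 35638000361741/5372957205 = 6632.85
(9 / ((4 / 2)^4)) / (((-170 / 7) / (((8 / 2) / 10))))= -63 / 6800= -0.01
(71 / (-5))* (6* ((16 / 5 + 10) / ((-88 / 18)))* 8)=46008 / 25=1840.32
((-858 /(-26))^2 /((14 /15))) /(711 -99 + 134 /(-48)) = 196020 /102347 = 1.92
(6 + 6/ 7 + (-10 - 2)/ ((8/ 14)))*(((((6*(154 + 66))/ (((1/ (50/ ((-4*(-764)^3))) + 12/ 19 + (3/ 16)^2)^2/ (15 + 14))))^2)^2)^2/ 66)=-15805341753623361040018383264330888020119530221324176710806717307546812169584640000000000000000000000000000000000000000/ 110142865850132528410233826751542793349110501487599367277569215545653418743786663053833674067022385905448273207844047859658995349483145284119836003020262994661729073725909954382358101705540226308662270407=-0.00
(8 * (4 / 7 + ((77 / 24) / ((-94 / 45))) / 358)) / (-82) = -1068779 / 19316248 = -0.06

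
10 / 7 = 1.43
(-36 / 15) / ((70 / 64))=-384 / 175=-2.19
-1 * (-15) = 15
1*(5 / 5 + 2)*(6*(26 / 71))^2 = 73008 / 5041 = 14.48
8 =8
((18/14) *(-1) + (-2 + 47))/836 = 153/2926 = 0.05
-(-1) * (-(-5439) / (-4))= -5439 / 4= -1359.75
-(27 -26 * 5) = 103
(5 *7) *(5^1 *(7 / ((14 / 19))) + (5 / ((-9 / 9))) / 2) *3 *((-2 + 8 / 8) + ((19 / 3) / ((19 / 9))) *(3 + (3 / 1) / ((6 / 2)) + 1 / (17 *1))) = 897750 / 17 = 52808.82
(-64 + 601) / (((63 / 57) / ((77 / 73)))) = 37411 / 73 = 512.48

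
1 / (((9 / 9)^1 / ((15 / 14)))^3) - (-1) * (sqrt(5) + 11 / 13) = 74059 / 35672 + sqrt(5) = 4.31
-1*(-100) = 100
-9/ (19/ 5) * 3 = -135/ 19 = -7.11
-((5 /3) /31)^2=-25 /8649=-0.00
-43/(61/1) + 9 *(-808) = -443635/61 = -7272.70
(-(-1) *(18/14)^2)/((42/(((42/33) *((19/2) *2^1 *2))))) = 1026/539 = 1.90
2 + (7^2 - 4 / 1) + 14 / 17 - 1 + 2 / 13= 46.98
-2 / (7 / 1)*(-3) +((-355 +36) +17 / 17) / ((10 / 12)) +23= -12521 / 35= -357.74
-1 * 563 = -563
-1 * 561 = -561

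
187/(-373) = -187/373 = -0.50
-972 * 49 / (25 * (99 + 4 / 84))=-250047 / 13000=-19.23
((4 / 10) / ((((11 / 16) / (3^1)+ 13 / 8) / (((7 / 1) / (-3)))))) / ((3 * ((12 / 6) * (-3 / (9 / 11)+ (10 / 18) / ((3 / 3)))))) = 12 / 445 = 0.03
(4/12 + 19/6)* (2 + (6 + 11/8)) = 32.81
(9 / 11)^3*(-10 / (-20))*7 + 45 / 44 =15651 / 5324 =2.94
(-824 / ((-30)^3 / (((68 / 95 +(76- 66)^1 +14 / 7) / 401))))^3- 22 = -46757140783436576458696726 / 2125324581152855712890625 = -22.00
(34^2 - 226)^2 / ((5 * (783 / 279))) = 1787460 / 29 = 61636.55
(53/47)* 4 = 212/47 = 4.51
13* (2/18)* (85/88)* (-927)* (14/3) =-6035.64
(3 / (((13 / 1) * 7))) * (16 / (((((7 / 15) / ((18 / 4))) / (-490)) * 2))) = -16200 / 13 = -1246.15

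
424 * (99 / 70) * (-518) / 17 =-1553112 / 85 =-18271.91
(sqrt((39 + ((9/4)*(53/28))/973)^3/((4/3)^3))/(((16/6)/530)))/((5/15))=94338.79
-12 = -12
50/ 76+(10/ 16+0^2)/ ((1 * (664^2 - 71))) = 8816519/ 13401080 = 0.66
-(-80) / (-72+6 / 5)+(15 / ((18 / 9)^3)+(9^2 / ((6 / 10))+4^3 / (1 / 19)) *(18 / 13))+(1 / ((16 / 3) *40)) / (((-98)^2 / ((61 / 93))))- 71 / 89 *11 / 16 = 73001299032371009 / 39021184151040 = 1870.81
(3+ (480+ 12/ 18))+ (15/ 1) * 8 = 1811/ 3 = 603.67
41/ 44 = 0.93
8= 8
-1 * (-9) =9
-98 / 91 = -1.08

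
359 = 359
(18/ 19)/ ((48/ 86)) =129/ 76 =1.70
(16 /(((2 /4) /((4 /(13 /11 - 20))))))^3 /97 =-2791309312 /860365071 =-3.24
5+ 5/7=40/7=5.71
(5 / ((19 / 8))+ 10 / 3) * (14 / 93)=140 / 171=0.82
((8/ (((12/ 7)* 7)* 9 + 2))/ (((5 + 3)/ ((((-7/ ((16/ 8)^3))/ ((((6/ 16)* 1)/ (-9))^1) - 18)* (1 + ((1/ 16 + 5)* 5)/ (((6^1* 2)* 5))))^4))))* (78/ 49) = 4420985751/ 922746880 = 4.79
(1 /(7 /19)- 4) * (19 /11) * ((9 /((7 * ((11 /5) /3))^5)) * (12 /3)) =-4674712500 /208422380089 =-0.02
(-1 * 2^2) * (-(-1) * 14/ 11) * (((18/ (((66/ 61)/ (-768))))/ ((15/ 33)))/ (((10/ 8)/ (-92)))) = -2896330752/ 275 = -10532111.83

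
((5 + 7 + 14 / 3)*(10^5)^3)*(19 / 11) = 950000000000000000 / 33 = 28787878787878787.88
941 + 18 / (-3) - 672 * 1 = 263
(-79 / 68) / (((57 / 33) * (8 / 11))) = -9559 / 10336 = -0.92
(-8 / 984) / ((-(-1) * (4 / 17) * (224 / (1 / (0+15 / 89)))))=-1513 / 1653120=-0.00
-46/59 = -0.78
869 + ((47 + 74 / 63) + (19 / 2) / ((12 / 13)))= 467443 / 504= 927.47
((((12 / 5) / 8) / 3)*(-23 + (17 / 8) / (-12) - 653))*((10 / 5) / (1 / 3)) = -64913 / 160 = -405.71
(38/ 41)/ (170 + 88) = 19/ 5289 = 0.00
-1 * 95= -95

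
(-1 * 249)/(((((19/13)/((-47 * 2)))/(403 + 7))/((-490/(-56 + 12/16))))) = 58232388.85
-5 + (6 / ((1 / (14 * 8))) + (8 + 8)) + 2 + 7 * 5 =720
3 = 3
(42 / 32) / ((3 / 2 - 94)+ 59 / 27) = -567 / 39016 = -0.01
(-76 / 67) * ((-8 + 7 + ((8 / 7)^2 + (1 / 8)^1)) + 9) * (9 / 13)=-632187 / 85358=-7.41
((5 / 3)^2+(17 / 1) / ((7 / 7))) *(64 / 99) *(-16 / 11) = -182272 / 9801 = -18.60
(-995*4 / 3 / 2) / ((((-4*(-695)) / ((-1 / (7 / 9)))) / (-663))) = -395811 / 1946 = -203.40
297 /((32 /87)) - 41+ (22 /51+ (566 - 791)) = 884381 /1632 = 541.90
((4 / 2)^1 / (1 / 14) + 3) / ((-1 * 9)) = -31 / 9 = -3.44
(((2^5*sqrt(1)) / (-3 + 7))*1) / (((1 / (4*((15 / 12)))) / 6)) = 240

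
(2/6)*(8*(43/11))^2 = 118336/363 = 325.99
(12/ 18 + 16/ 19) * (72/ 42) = 2.59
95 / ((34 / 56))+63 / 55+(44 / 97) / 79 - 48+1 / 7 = 5505172616 / 50154335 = 109.76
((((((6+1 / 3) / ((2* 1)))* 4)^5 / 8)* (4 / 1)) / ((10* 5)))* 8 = 158470336 / 6075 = 26085.65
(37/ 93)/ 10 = 37/ 930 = 0.04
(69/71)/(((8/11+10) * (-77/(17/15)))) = -391/293230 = -0.00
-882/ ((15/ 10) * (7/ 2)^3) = -96/ 7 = -13.71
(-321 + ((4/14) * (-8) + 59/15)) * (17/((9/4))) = -2280176/945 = -2412.88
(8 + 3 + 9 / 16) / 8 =185 / 128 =1.45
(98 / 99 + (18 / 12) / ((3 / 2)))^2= 38809 / 9801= 3.96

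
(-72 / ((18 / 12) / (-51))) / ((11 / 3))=7344 / 11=667.64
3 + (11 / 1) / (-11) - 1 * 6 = -4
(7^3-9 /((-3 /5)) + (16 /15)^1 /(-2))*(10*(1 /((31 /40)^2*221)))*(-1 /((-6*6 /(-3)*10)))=-428960 /1911429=-0.22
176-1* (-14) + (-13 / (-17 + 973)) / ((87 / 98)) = 7900703 / 41586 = 189.98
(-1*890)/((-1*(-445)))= -2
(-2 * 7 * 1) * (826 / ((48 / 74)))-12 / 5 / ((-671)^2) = -240804645307 / 13507230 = -17827.83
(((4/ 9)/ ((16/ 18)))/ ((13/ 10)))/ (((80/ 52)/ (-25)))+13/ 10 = -99/ 20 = -4.95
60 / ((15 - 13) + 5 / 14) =280 / 11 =25.45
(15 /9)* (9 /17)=15 /17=0.88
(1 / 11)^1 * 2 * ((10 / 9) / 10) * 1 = 0.02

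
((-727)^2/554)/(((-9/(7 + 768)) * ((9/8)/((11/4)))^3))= -2180763506900/1817397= -1199937.88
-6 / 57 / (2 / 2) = -2 / 19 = -0.11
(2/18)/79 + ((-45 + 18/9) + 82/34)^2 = 1647.41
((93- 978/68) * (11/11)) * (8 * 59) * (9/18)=315414/17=18553.76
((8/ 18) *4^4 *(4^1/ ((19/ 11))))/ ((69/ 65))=2928640/ 11799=248.21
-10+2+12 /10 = -34 /5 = -6.80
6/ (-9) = -2/ 3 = -0.67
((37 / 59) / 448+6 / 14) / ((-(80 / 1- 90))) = 2273 / 52864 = 0.04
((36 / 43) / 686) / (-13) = -18 / 191737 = -0.00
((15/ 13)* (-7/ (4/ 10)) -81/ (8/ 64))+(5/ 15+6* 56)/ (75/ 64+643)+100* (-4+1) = -3111742837/ 3215706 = -967.67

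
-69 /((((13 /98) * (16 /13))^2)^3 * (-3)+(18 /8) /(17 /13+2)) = -54756132167156 /539765112071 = -101.44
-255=-255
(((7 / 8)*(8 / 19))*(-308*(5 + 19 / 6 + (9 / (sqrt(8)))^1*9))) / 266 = -6237*sqrt(2) / 722 - 3773 / 1083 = -15.70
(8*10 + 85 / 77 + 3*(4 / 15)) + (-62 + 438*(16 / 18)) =472669 / 1155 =409.24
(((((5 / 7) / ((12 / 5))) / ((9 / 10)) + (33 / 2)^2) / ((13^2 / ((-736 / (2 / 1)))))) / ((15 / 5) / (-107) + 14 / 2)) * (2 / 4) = -507140731 / 11913993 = -42.57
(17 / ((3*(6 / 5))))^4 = 52200625 / 104976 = 497.26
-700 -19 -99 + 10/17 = -13896/17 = -817.41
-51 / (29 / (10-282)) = 13872 / 29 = 478.34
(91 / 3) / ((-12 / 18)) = -91 / 2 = -45.50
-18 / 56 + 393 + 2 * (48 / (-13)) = 140247 / 364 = 385.29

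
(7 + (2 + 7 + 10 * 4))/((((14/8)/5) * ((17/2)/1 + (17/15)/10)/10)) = 60000/323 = 185.76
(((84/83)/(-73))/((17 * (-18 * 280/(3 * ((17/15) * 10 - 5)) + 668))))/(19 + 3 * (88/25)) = -0.00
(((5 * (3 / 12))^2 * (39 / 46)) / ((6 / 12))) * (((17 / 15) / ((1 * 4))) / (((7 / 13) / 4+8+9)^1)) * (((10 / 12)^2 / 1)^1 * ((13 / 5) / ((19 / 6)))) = 933725 / 37379232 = 0.02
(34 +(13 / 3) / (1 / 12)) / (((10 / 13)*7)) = 559 / 35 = 15.97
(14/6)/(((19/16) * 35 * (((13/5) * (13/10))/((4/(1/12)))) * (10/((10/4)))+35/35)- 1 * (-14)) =4480/51277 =0.09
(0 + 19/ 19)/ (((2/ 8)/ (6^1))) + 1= 25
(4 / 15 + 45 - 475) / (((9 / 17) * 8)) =-54791 / 540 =-101.46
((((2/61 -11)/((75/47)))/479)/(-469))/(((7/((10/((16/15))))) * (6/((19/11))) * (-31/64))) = -796556/32710758157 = -0.00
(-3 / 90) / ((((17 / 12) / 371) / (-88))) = 65296 / 85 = 768.19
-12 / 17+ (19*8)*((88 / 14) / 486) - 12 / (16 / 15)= -1155521 / 115668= -9.99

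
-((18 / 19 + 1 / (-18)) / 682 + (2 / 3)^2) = -103969 / 233244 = -0.45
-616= -616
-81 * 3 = -243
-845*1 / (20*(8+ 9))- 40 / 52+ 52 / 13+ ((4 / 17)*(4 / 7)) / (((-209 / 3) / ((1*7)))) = 7955 / 10868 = 0.73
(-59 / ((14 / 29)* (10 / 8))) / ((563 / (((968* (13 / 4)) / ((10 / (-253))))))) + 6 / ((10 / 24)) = 1363268678 / 98525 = 13836.78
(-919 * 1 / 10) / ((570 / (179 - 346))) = 153473 / 5700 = 26.93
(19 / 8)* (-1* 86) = -817 / 4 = -204.25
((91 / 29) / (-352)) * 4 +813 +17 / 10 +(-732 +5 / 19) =20104943 / 242440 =82.93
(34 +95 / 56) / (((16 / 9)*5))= 17991 / 4480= 4.02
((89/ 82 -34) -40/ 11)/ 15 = -32969/ 13530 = -2.44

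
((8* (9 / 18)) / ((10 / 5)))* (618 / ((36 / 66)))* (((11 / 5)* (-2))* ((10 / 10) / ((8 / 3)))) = -37389 / 10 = -3738.90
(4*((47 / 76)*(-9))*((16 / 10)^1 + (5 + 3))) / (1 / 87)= -1766448 / 95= -18594.19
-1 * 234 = -234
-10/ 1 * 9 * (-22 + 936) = -82260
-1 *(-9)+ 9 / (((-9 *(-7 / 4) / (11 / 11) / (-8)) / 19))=-545 / 7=-77.86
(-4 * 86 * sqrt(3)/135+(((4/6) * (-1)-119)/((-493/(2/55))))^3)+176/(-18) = -5262992154764768/538260599138625-344 * sqrt(3)/135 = -14.19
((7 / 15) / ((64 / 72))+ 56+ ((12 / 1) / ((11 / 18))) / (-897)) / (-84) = -7433549 / 11051040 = -0.67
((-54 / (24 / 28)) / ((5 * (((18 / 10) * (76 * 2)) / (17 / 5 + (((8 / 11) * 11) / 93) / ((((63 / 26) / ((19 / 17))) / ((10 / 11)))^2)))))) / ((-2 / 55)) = 220406234341 / 50960082096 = 4.33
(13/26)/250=1/500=0.00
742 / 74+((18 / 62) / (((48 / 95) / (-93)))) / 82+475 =23513517 / 48544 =484.38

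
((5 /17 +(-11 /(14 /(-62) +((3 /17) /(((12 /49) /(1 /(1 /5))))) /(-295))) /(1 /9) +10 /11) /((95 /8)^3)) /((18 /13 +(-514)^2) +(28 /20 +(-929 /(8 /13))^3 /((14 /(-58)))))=7869320041070592 /450273830401015878379788325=0.00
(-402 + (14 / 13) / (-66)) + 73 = -141148 / 429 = -329.02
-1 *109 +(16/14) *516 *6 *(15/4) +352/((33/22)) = 281279/21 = 13394.24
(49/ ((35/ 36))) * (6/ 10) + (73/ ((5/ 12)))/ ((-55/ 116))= -3732/ 11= -339.27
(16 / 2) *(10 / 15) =16 / 3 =5.33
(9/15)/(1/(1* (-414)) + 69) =1242/142825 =0.01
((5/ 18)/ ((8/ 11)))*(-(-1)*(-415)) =-22825/ 144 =-158.51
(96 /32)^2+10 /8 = 41 /4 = 10.25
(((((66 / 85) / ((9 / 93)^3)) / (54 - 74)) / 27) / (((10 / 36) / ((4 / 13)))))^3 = -5.43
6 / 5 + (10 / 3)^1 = 68 / 15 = 4.53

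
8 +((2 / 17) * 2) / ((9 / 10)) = 1264 / 153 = 8.26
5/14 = 0.36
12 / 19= 0.63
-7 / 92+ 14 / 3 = 1267 / 276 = 4.59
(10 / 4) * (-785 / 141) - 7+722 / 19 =4817 / 282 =17.08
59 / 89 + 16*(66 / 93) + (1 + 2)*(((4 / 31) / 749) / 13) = 322850777 / 26864383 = 12.02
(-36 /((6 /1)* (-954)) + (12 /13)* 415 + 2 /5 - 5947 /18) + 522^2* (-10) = -2724786.91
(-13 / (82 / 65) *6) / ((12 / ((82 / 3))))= -845 / 6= -140.83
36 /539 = 0.07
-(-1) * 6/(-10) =-3/5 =-0.60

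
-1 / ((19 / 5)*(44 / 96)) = -0.57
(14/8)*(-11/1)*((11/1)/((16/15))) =-12705/64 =-198.52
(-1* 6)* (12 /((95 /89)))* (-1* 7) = 44856 /95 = 472.17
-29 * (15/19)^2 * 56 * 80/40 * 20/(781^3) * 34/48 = -10353000/171973014301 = -0.00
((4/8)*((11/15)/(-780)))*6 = -11/3900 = -0.00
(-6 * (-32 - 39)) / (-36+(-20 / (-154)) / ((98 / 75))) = -535766 / 45151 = -11.87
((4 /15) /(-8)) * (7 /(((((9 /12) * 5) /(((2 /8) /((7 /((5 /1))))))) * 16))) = -1 /1440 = -0.00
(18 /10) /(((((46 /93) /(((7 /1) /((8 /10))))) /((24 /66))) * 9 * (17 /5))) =3255 /8602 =0.38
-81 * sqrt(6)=-198.41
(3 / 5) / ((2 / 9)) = 27 / 10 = 2.70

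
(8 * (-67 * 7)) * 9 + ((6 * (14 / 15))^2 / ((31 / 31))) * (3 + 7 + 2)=-834792 / 25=-33391.68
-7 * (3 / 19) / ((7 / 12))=-1.89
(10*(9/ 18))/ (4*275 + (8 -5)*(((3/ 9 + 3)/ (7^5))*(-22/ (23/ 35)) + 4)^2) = 45743695935/ 10501295909476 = 0.00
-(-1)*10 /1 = 10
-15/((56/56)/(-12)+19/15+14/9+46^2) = -2700/381373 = -0.01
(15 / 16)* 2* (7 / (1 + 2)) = 35 / 8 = 4.38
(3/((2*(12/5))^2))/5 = 5/192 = 0.03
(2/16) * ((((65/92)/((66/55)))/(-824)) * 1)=-325/3638784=-0.00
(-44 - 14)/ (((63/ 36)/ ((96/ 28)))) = -5568/ 49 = -113.63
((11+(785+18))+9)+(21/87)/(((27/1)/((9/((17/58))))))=41987/51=823.27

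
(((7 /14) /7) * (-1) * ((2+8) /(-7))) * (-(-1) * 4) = 0.41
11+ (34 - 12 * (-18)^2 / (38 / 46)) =-88569 / 19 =-4661.53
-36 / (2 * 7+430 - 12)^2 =-1 / 5184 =-0.00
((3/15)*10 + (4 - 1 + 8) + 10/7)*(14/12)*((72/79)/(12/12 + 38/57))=3636/395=9.21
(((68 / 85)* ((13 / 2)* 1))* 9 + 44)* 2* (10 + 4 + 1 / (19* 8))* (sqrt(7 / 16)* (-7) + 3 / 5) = 1449849 / 950 -3382981* sqrt(7) / 760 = -10250.85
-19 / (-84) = 19 / 84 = 0.23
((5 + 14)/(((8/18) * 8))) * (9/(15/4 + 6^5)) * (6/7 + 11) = 42579/580888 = 0.07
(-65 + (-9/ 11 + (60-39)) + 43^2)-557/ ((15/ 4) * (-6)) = 905324/ 495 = 1828.94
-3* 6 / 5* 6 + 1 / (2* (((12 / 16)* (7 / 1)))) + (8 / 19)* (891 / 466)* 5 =-8125066 / 464835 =-17.48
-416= -416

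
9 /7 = 1.29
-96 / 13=-7.38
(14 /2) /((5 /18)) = 126 /5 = 25.20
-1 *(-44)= 44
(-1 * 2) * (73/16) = -9.12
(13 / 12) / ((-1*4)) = -13 / 48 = -0.27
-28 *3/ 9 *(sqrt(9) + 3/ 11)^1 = -30.55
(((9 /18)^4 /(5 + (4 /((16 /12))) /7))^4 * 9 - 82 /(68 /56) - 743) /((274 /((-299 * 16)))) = 562993272755322669 /39782660046848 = 14151.73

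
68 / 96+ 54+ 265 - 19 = 7217 / 24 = 300.71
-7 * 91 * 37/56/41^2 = -3367/13448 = -0.25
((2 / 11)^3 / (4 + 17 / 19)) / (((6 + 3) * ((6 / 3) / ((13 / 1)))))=988 / 1114047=0.00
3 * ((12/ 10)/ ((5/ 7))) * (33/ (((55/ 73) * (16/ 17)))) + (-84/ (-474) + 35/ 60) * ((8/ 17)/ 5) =945286321/ 4029000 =234.62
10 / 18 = 5 / 9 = 0.56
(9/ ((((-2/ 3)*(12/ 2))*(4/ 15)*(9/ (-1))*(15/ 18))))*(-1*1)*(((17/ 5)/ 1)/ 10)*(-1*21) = 3213/ 400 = 8.03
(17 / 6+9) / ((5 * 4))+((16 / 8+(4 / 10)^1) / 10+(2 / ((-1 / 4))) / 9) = -103 / 1800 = -0.06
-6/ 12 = -1/ 2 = -0.50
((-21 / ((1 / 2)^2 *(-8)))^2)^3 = 85766121 / 64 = 1340095.64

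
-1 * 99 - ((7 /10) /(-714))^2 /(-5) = -514997999 /5202000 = -99.00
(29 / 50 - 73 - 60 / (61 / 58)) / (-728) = 0.18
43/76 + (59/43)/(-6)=3305/9804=0.34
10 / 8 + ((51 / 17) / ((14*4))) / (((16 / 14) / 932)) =719 / 16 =44.94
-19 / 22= -0.86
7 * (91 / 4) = 159.25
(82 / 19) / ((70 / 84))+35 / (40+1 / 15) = 6.05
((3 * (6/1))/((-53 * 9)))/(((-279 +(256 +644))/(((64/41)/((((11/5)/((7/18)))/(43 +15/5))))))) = -4480/5808429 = -0.00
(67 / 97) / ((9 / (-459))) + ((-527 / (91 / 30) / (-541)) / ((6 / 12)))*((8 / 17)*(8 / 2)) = -162448887 / 4775407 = -34.02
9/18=1/2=0.50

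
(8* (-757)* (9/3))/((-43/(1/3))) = 6056/43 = 140.84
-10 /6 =-1.67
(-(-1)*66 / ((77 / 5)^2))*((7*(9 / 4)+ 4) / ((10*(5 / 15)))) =3555 / 2156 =1.65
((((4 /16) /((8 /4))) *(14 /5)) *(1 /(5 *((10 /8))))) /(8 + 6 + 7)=1 /375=0.00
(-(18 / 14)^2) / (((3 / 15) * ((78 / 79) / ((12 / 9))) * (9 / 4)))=-3160 / 637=-4.96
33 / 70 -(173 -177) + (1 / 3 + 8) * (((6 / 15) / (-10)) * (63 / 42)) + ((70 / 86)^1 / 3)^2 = 2355974 / 582435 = 4.05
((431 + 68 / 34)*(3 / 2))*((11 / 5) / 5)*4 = 28578 / 25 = 1143.12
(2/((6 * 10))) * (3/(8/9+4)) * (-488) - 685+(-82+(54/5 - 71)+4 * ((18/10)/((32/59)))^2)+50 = -52316029/70400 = -743.13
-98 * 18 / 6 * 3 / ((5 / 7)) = -6174 / 5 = -1234.80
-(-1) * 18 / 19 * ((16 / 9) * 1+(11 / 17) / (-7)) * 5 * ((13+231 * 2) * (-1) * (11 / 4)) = -10428.05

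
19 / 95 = 1 / 5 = 0.20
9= 9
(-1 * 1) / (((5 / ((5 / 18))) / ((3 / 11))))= -1 / 66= -0.02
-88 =-88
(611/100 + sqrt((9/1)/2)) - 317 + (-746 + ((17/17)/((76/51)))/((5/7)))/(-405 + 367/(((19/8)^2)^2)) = -396108473128/1281919325 + 3 * sqrt(2)/2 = -306.88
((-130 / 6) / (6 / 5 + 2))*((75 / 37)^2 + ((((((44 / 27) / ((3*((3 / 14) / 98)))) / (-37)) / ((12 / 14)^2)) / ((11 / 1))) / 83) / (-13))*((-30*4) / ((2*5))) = 331905264025 / 994008996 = 333.91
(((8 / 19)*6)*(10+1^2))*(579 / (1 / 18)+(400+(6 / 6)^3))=300765.47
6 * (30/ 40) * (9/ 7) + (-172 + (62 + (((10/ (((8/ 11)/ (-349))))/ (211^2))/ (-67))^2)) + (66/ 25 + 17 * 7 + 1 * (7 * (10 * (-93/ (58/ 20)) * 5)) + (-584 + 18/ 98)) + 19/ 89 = -5306997864108316643923139/ 450115017131123352400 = -11790.32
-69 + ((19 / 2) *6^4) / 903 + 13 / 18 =-296057 / 5418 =-54.64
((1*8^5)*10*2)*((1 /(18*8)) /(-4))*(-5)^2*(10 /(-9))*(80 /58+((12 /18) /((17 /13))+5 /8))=79458.43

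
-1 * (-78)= 78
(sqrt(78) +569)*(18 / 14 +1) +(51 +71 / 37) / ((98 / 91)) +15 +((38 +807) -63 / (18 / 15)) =2177.40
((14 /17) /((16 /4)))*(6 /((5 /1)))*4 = 84 /85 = 0.99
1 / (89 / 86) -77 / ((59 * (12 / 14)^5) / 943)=-108573748429 / 40831776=-2659.05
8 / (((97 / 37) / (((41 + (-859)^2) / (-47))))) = -218424912 / 4559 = -47910.71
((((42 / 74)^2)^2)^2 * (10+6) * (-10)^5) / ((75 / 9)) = -7261988997312000 / 3512479453921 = -2067.48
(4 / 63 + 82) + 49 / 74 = 385667 / 4662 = 82.73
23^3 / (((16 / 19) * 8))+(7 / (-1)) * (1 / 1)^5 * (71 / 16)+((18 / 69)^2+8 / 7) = 841884443 / 473984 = 1776.19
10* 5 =50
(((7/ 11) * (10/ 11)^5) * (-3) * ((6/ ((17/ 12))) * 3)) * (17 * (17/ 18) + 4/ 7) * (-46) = 346932000000/ 30116537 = 11519.65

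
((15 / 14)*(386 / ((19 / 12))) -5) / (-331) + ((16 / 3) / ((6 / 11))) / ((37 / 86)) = 321819089 / 14659659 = 21.95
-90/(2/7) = -315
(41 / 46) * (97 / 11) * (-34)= -67609 / 253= -267.23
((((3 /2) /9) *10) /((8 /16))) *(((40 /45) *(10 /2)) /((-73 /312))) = -41600 /657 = -63.32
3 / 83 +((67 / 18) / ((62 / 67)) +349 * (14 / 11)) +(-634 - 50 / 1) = -240217379 / 1018908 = -235.76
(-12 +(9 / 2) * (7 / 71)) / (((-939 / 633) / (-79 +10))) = -23891319 / 44446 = -537.54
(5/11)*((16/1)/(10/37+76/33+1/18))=53280/19259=2.77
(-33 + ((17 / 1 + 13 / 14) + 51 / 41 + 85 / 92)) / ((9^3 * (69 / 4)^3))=-1817104 / 526942561887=-0.00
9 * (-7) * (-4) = 252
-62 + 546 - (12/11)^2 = 482.81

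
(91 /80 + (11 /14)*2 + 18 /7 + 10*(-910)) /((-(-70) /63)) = -45837387 /5600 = -8185.25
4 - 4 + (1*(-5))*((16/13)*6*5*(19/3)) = -15200/13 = -1169.23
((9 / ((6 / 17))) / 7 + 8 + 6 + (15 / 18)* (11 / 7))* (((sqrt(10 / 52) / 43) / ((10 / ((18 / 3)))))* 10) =398* sqrt(130) / 3913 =1.16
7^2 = 49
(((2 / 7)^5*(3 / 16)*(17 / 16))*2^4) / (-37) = -102 / 621859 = -0.00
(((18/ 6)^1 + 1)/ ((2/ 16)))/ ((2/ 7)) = 112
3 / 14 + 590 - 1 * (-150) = 10363 / 14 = 740.21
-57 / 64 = -0.89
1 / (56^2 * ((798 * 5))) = 1 / 12512640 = 0.00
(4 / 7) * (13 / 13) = 4 / 7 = 0.57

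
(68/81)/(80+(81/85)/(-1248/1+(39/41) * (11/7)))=689259220/65681721531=0.01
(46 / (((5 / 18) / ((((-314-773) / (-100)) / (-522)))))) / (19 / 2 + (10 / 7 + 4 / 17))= -0.31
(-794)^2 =630436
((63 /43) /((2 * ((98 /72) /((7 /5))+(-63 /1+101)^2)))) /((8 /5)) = 2835 /8947268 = 0.00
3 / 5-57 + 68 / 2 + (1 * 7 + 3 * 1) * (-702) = -35212 / 5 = -7042.40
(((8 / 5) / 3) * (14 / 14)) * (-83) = -664 / 15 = -44.27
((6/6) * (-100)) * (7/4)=-175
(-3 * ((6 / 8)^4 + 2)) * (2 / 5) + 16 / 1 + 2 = 9741 / 640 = 15.22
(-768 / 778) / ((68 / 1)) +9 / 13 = 0.68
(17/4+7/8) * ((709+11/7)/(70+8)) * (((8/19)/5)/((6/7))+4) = 191.34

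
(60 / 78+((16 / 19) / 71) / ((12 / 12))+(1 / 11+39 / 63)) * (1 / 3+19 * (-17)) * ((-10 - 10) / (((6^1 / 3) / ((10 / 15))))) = 10630938560 / 3314493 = 3207.41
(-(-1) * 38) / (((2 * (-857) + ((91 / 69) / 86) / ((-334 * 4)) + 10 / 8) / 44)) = -697648512 / 714651613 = -0.98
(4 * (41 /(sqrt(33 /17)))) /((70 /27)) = 45.40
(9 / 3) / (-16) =-3 / 16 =-0.19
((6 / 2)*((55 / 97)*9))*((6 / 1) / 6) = 1485 / 97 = 15.31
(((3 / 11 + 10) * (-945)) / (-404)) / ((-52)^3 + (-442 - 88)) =-11865 / 69690808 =-0.00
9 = 9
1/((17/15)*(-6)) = -5/34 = -0.15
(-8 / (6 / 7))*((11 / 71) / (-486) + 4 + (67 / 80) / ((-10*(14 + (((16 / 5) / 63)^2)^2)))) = -2127445462454316991 / 57075052724552592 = -37.27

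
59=59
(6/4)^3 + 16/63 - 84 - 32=-56635/504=-112.37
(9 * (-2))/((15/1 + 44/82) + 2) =-738/719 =-1.03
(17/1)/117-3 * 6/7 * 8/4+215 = 171992/819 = 210.00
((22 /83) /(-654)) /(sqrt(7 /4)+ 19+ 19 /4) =-4180 /244187577+ 88*sqrt(7) /244187577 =-0.00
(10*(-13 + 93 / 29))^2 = 8065600 / 841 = 9590.49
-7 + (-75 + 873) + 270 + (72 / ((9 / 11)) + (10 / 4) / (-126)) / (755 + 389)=305895739 / 288288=1061.08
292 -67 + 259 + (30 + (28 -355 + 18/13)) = 2449/13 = 188.38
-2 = -2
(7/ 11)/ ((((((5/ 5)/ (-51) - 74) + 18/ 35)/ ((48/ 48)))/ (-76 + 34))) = 524790/ 1443277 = 0.36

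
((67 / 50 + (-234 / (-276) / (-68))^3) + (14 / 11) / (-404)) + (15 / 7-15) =-68551339466200191 / 5950484671577600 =-11.52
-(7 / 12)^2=-49 / 144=-0.34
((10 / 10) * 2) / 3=2 / 3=0.67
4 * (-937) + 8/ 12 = -11242/ 3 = -3747.33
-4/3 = -1.33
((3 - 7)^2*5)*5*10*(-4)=-16000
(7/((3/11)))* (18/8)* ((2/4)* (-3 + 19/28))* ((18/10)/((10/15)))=-11583/64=-180.98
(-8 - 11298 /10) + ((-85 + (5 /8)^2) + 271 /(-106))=-20775423 /16960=-1224.97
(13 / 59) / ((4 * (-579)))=-0.00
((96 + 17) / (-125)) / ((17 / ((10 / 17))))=-226 / 7225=-0.03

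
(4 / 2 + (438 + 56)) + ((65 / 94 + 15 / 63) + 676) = 2315363 / 1974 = 1172.93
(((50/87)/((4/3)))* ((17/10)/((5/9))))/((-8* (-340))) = 9/18560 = 0.00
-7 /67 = -0.10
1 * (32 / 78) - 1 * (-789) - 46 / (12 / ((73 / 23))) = 60625 / 78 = 777.24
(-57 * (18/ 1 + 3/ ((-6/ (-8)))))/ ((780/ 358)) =-37411/ 65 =-575.55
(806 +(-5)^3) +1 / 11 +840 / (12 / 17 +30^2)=435131 / 638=682.02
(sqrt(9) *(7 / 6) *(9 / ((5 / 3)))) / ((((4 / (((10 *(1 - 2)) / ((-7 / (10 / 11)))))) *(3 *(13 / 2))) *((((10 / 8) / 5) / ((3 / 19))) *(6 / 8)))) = 720 / 2717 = 0.26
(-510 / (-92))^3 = 16581375 / 97336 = 170.35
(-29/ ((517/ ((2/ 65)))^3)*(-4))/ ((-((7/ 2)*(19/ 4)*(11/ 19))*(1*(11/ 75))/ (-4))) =89088/ 1285745760133835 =0.00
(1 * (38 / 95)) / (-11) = -2 / 55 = -0.04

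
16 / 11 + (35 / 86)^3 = 10648521 / 6996616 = 1.52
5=5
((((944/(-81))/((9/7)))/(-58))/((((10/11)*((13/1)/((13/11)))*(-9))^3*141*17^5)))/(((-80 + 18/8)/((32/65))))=52864/7796515250923589311875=0.00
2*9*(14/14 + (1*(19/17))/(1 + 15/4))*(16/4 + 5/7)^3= 1940598/833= 2329.65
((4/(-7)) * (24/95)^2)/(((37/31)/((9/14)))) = -321408/16362325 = -0.02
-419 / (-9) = 419 / 9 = 46.56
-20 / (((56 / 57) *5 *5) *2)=-0.41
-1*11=-11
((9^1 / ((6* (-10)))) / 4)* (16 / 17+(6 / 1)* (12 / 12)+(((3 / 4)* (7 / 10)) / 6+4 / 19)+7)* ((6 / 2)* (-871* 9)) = 25958605491 / 2067200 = 12557.37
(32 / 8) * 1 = 4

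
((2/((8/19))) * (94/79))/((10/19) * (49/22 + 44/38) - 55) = -3546103/33390140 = -0.11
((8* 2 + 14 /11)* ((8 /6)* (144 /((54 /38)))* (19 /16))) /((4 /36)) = 274360 /11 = 24941.82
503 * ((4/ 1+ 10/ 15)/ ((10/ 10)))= 2347.33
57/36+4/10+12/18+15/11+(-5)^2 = 29.01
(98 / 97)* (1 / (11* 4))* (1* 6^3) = 5292 / 1067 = 4.96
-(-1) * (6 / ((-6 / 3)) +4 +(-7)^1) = -6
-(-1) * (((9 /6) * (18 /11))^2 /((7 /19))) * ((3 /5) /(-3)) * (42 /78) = -13851 /7865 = -1.76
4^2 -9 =7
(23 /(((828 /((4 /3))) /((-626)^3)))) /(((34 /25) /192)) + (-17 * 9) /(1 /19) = -196251945571 /153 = -1282692454.71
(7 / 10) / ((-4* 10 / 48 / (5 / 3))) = -1.40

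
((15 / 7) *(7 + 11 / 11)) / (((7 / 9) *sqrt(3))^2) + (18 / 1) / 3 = 5298 / 343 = 15.45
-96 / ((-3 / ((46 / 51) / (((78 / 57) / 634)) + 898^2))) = 17117533120 / 663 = 25818300.33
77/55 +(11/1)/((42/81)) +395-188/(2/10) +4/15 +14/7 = -21845/42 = -520.12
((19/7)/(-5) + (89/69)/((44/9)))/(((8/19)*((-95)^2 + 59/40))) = -187777/2557741956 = -0.00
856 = 856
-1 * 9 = -9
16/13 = 1.23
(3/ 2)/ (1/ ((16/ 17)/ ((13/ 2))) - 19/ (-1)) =48/ 829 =0.06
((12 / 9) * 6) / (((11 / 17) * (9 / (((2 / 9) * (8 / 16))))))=136 / 891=0.15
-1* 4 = -4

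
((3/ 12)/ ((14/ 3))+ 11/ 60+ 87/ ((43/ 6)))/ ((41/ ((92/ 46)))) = 447037/ 740460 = 0.60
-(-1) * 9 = 9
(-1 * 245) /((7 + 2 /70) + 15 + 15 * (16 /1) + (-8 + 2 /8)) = -34300 /35599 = -0.96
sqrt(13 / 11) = sqrt(143) / 11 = 1.09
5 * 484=2420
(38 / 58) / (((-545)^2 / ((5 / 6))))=19 / 10336470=0.00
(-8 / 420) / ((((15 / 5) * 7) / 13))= -26 / 2205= -0.01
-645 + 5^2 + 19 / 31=-19201 / 31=-619.39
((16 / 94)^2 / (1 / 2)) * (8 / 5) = 0.09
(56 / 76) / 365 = 0.00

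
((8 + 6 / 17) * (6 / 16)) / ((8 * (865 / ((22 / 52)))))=2343 / 12234560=0.00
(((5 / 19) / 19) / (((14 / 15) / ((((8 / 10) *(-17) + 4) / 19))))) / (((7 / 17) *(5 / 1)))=-1224 / 336091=-0.00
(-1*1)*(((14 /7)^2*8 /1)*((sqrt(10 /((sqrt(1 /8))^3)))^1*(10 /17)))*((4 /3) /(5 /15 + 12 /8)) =-10240*2^(3 /4)*sqrt(5) /187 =-205.93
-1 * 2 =-2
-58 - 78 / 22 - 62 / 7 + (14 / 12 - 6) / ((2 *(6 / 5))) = -401477 / 5544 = -72.42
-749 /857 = -0.87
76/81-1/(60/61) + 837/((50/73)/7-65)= -15491051/1193940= -12.97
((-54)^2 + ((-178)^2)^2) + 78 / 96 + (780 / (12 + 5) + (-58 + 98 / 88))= 3003605255331 / 2992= 1003878761.81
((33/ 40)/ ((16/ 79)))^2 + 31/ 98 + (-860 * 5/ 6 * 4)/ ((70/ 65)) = -159258355597/ 60211200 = -2645.00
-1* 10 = -10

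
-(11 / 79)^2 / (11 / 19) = -209 / 6241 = -0.03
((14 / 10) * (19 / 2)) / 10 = 133 / 100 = 1.33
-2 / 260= -1 / 130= -0.01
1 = 1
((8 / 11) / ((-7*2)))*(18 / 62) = -36 / 2387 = -0.02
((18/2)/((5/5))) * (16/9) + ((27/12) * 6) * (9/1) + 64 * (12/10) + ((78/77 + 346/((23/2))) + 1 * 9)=4505423/17710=254.40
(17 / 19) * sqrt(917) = 17 * sqrt(917) / 19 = 27.09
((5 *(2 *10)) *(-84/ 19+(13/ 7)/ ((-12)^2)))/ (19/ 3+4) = -2110625/ 49476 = -42.66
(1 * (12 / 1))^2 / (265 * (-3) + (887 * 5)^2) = 72 / 9834215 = 0.00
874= 874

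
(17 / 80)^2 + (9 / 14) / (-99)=19053 / 492800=0.04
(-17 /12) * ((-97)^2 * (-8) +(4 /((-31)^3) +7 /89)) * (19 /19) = 3392790254899 /31816788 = 106635.22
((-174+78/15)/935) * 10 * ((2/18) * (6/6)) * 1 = -1688/8415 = -0.20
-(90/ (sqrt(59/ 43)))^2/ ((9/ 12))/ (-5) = 92880/ 59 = 1574.24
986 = 986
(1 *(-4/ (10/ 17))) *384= -13056/ 5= -2611.20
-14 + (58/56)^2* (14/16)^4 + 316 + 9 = 20422905/65536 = 311.63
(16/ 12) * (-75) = -100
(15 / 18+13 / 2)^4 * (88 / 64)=322102 / 81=3976.57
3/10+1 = 13/10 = 1.30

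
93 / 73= 1.27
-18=-18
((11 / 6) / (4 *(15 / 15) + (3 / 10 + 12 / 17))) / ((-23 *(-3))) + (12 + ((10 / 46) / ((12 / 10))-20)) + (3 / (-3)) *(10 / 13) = -8.58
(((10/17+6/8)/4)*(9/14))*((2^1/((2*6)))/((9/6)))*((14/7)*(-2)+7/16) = -741/8704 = -0.09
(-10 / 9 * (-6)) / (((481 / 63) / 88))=36960 / 481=76.84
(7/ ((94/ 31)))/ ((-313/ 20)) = -2170/ 14711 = -0.15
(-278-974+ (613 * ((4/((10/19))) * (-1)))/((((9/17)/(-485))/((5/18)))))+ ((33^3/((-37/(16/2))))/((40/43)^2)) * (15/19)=2681351510701/2277720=1177208.57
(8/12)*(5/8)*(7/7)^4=5/12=0.42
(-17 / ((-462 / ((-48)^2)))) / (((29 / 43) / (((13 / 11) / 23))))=6.46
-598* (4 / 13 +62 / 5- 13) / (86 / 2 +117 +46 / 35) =3059 / 2823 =1.08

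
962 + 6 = 968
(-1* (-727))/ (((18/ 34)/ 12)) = 49436/ 3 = 16478.67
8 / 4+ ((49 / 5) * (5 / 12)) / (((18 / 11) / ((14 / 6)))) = 5069 / 648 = 7.82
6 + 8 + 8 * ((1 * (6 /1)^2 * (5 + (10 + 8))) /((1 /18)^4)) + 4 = 695361042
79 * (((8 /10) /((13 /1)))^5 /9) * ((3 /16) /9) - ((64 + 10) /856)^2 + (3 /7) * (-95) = -1635846894329104997 /40171322113650000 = -40.72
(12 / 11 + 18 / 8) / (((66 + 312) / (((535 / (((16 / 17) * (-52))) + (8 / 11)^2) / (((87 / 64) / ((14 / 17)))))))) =-51315103 / 921280932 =-0.06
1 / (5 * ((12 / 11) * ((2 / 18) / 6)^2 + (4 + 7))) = 2673 / 147020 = 0.02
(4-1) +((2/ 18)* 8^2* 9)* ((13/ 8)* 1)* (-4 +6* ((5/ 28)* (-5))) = -6791/ 7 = -970.14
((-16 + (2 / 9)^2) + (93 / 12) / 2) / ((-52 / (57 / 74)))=148675 / 831168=0.18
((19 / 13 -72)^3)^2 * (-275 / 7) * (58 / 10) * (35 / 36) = -4741837924404335067775 / 173765124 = -27288778180852.53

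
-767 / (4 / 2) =-767 / 2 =-383.50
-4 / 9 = -0.44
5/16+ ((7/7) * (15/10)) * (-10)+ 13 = -27/16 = -1.69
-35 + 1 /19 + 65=571 /19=30.05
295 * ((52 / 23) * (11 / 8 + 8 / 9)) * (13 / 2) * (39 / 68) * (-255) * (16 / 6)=-528213725 / 138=-3827635.69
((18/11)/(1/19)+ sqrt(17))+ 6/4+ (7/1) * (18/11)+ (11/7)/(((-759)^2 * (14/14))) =sqrt(17)+ 32293865/733194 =48.17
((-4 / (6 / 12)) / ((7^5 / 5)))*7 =-0.02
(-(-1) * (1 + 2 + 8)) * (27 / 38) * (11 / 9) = 363 / 38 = 9.55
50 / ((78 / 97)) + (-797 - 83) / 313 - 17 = 517186 / 12207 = 42.37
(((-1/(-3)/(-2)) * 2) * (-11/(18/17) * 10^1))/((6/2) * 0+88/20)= 425/54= 7.87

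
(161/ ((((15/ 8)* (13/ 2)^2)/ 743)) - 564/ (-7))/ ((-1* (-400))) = 7056323/ 1774500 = 3.98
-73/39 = -1.87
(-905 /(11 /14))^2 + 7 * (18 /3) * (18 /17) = 2729082776 /2057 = 1326729.59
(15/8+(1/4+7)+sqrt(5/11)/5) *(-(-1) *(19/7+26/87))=27.90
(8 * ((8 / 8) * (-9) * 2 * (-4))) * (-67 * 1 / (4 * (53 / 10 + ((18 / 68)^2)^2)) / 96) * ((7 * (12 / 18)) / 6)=-1566853960 / 106337127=-14.73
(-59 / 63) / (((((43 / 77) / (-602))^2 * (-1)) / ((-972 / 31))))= -1057828464 / 31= -34123498.84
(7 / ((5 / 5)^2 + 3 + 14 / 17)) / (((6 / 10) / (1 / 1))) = 595 / 246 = 2.42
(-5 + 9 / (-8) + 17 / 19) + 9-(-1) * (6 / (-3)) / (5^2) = 14021 / 3800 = 3.69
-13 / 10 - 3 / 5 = -19 / 10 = -1.90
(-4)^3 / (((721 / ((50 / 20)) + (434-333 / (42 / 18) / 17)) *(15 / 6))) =-15232 / 424833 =-0.04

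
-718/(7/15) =-10770/7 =-1538.57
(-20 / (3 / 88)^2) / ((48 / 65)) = -629200 / 27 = -23303.70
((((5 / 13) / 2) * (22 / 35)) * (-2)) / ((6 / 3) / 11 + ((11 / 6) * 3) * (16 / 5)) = -605 / 44499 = -0.01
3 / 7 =0.43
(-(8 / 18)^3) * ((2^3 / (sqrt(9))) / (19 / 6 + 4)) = -1024 / 31347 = -0.03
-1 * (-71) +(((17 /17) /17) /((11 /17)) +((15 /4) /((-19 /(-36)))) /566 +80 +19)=20122219 /118294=170.10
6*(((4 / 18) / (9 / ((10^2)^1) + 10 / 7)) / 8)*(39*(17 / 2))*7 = 270725 / 1063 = 254.68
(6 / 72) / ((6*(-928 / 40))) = -0.00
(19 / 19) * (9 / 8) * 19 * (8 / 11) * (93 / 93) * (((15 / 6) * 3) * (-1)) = -2565 / 22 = -116.59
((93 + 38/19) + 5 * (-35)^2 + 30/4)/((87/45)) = 3221.12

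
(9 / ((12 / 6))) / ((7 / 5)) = 45 / 14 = 3.21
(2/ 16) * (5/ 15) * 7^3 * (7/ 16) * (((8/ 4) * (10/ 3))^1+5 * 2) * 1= 60025/ 576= 104.21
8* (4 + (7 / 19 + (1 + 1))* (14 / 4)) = 1868 / 19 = 98.32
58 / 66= 29 / 33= 0.88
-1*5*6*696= -20880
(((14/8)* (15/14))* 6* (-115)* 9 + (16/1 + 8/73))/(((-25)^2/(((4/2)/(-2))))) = 3395271/182500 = 18.60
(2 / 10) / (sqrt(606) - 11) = 11 / 2425 + sqrt(606) / 2425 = 0.01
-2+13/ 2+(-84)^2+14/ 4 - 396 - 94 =6574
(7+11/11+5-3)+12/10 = 56/5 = 11.20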